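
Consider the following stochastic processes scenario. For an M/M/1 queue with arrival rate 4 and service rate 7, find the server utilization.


rho = lambda/mu
= 4/7
= 0.5714

0.5714


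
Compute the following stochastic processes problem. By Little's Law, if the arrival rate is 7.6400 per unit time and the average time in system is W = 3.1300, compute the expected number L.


Little's Law: L = lambda * W
= 7.6400 * 3.1300
= 23.9132

23.9132


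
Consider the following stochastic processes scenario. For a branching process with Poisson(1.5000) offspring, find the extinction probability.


Since mu = 1.5000 > 1, extinction prob q < 1.
Solve s = exp(mu*(s-1)) iteratively.
q = 0.4172

0.4172


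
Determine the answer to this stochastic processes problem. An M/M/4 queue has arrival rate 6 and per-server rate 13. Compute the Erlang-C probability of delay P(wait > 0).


a = lambda/mu = 0.4615
rho = a/c = 0.1154
Erlang-C formula applied:
C(c,a) = 0.0013

0.0013


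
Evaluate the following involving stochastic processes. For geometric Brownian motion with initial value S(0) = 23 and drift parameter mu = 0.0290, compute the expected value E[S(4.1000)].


E[S(t)] = S(0) * exp(mu * t)
= 23 * exp(0.0290 * 4.1000)
= 23 * 1.1263
= 25.9039

25.9039


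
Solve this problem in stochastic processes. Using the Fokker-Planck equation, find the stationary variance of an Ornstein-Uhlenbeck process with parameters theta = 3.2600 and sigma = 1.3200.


Stationary variance = sigma^2 / (2*theta)
= 1.3200^2 / (2*3.2600)
= 1.7424 / 6.5200
= 0.2672

0.2672


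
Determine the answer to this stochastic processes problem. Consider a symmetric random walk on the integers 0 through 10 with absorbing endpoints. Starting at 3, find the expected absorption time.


For symmetric RW on 0,...,N with absorbing barriers, E(i) = i*(N-i)
E(3) = 3 * 7 = 21

21


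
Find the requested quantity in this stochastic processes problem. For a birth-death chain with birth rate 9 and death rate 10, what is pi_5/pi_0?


For birth-death process, pi_n/pi_0 = (lambda/mu)^n
= (9/10)^5
= 0.5905

0.5905


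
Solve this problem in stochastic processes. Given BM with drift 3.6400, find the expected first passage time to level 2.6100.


Expected first passage time = a/mu
= 2.6100/3.6400
= 0.7170

0.7170


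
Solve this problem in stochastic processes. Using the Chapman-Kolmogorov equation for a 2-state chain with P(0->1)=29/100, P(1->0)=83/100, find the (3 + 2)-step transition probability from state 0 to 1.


P^5 = P^3 * P^2
Computing via matrix multiplication of the transition matrix.
Entry (0,1) of P^5 = 0.2589

0.2589


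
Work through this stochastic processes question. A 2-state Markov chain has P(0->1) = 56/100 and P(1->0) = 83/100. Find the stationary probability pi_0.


Stationary distribution: pi_0 = p10/(p01+p10), pi_1 = p01/(p01+p10)
p01 = 0.5600, p10 = 0.8300
pi_0 = 0.5971

0.5971


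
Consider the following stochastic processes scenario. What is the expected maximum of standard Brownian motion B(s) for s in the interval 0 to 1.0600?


E(max B(s)) = sqrt(2t/pi)
= sqrt(2*1.0600/pi)
= sqrt(0.6748)
= 0.8215

0.8215


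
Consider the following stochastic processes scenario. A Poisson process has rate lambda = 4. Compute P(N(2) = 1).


P(N(t)=k) = (lambda*t)^k * exp(-lambda*t) / k!
lambda*t = 8
= 8^1 * exp(-8) / 1!
= 8 * 3.3546e-04 / 1
= 0.0027

0.0027


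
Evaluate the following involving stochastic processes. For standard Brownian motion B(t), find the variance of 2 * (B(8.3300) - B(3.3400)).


Var(alpha*(B(t)-B(s))) = alpha^2 * (t-s)
= 2^2 * (8.3300 - 3.3400)
= 4 * 4.9900
= 19.9600

19.9600


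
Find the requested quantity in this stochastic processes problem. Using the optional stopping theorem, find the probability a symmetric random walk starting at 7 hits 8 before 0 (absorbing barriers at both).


By optional stopping theorem: E(M at tau) = M(0) = 7
P(hit 8)*8 + P(hit 0)*0 = 7
P(hit 8) = (7 - 0)/(8 - 0) = 7/8 = 0.8750

0.8750


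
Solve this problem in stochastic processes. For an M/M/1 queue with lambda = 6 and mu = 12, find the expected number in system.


rho = 6/12 = 0.5000
L = rho/(1-rho)
= 0.5000/0.5000
= 1.0000

1.0000


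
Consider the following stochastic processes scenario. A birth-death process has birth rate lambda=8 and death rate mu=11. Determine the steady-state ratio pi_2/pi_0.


For birth-death process, pi_n/pi_0 = (lambda/mu)^n
= (8/11)^2
= 0.5289

0.5289


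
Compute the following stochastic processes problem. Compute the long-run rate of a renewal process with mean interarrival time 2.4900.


Long-run renewal rate = 1/E(X)
= 1/2.4900
= 0.4016

0.4016


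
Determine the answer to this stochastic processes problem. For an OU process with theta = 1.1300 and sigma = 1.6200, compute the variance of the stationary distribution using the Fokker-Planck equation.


Stationary variance = sigma^2 / (2*theta)
= 1.6200^2 / (2*1.1300)
= 2.6244 / 2.2600
= 1.1612

1.1612


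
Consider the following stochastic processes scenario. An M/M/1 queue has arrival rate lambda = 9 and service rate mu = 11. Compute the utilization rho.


rho = lambda/mu
= 9/11
= 0.8182

0.8182


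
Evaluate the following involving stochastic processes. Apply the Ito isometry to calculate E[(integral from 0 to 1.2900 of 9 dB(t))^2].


By Ito isometry: E[(int f dB)^2] = int f^2 dt
= 9^2 * 1.2900
= 81 * 1.2900 = 104.4900

104.4900


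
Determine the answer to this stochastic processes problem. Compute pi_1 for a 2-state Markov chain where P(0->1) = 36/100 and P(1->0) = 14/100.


Stationary distribution: pi_0 = p10/(p01+p10), pi_1 = p01/(p01+p10)
p01 = 0.3600, p10 = 0.1400
pi_1 = 0.7200

0.7200


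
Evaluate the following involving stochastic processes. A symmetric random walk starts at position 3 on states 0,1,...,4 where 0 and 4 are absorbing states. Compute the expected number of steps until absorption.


For symmetric RW on 0,...,N with absorbing barriers, E(i) = i*(N-i)
E(3) = 3 * 1 = 3

3


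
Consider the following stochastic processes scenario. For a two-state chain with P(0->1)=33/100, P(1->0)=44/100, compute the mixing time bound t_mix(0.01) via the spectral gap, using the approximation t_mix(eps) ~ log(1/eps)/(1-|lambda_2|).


lambda_2 = |1 - p01 - p10| = |1 - 0.3300 - 0.4400| = 0.2300
t_mix ~ log(1/eps)/(1 - |lambda_2|)
= log(100)/(1 - 0.2300) = 4.6052/0.7700
= 5.9807

5.9807


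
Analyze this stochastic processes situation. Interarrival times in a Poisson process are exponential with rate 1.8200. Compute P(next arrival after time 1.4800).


P(X > t) = exp(-lambda * t)
= exp(-1.8200 * 1.4800)
= exp(-2.6936) = 0.0676

0.0676


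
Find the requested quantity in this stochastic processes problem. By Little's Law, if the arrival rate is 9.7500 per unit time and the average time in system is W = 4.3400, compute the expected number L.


Little's Law: L = lambda * W
= 9.7500 * 4.3400
= 42.3150

42.3150


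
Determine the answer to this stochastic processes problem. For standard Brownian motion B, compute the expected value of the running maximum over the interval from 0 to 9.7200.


E(max B(s)) = sqrt(2t/pi)
= sqrt(2*9.7200/pi)
= sqrt(6.1879)
= 2.4876

2.4876


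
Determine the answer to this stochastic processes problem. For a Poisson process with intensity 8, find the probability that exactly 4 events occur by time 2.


P(N(t)=k) = (lambda*t)^k * exp(-lambda*t) / k!
lambda*t = 16
= 16^4 * exp(-16) / 4!
= 65536 * 1.1254e-07 / 24
= 3.0730e-04

3.0730e-04


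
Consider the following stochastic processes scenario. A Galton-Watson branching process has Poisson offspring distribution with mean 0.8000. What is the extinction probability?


Since mu = 0.8000 <= 1, extinction probability = 1.

1.0000


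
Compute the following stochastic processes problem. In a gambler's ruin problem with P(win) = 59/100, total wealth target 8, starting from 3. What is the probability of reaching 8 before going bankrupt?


Gambler's ruin formula:
r = q/p = 0.4100/0.5900 = 0.6949
P(win) = (1 - r^i)/(1 - r^N)
= (1 - 0.6949^3)/(1 - 0.6949^8)
= 0.7026

0.7026


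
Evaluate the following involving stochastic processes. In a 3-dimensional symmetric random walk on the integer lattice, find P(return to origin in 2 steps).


P(return in 2 steps) = P(reverse first step) = 1/(2d)
= 1/6
= 0.1667

0.1667


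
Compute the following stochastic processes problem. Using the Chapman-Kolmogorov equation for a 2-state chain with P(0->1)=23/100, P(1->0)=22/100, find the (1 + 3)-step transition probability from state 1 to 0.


P^4 = P^1 * P^3
Computing via matrix multiplication of the transition matrix.
Entry (1,0) of P^4 = 0.4442

0.4442


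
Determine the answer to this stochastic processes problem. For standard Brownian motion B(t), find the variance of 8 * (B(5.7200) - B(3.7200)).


Var(alpha*(B(t)-B(s))) = alpha^2 * (t-s)
= 8^2 * (5.7200 - 3.7200)
= 64 * 2.0000
= 128.0000

128.0000


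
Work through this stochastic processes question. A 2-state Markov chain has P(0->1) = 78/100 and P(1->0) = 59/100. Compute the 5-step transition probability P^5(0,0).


Computing P^5 by matrix multiplication.
P = [[0.2200, 0.7800], [0.5900, 0.4100]]
After raising P to the power 5:
P^5(0,0) = 0.4267

0.4267


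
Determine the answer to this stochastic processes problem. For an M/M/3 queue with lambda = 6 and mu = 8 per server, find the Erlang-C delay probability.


a = lambda/mu = 0.7500
rho = a/c = 0.2500
Erlang-C formula applied:
C(c,a) = 0.0441

0.0441


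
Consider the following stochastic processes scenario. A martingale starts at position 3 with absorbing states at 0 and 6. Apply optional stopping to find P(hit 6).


By optional stopping theorem: E(M at tau) = M(0) = 3
P(hit 6)*6 + P(hit 0)*0 = 3
P(hit 6) = (3 - 0)/(6 - 0) = 1/2 = 0.5000

0.5000


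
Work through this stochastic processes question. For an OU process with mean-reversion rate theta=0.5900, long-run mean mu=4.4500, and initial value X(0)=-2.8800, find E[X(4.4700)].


E[X(t)] = mu + (X(0) - mu)*exp(-theta*t)
= 4.4500 + (-2.8800 - 4.4500)*exp(-0.5900*4.4700)
= 4.4500 + -7.3300 * 0.0716
= 3.9255

3.9255


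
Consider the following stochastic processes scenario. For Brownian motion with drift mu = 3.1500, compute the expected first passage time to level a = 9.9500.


Expected first passage time = a/mu
= 9.9500/3.1500
= 3.1587

3.1587


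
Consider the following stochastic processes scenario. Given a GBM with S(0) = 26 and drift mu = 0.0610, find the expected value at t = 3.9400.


E[S(t)] = S(0) * exp(mu * t)
= 26 * exp(0.0610 * 3.9400)
= 26 * 1.2717
= 33.0637

33.0637


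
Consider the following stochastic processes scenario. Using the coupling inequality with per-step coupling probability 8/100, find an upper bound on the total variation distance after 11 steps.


TV distance bound <= (1-delta)^n
= (1 - 0.0800)^11
= 0.9200^11
= 0.3996

0.3996


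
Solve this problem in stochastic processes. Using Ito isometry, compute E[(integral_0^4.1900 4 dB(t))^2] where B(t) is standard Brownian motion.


By Ito isometry: E[(int f dB)^2] = int f^2 dt
= 4^2 * 4.1900
= 16 * 4.1900 = 67.0400

67.0400


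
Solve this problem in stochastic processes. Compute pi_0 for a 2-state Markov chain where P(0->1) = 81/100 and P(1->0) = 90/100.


Stationary distribution: pi_0 = p10/(p01+p10), pi_1 = p01/(p01+p10)
p01 = 0.8100, p10 = 0.9000
pi_0 = 0.5263

0.5263


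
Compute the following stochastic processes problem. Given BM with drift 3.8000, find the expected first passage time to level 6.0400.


Expected first passage time = a/mu
= 6.0400/3.8000
= 1.5895

1.5895


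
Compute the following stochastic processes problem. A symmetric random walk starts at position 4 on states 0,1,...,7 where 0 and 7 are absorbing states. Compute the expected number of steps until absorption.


For symmetric RW on 0,...,N with absorbing barriers, E(i) = i*(N-i)
E(4) = 4 * 3 = 12

12


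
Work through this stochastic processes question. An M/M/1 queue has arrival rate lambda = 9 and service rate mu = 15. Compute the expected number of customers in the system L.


rho = 9/15 = 0.6000
L = rho/(1-rho)
= 0.6000/0.4000
= 1.5000

1.5000


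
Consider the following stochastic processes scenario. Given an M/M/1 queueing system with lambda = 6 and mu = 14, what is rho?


rho = lambda/mu
= 6/14
= 0.4286

0.4286


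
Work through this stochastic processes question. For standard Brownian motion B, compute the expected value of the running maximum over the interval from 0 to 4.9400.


E(max B(s)) = sqrt(2t/pi)
= sqrt(2*4.9400/pi)
= sqrt(3.1449)
= 1.7734

1.7734


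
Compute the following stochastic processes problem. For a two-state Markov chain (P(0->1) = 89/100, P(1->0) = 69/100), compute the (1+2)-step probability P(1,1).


P^3 = P^1 * P^2
Computing via matrix multiplication of the transition matrix.
Entry (1,1) of P^3 = 0.4781

0.4781


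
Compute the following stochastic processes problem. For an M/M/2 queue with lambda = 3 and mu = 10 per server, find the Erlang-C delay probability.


a = lambda/mu = 0.3000
rho = a/c = 0.1500
Erlang-C formula applied:
C(c,a) = 0.0391

0.0391


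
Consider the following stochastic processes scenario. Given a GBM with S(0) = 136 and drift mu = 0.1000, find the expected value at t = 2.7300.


E[S(t)] = S(0) * exp(mu * t)
= 136 * exp(0.1000 * 2.7300)
= 136 * 1.3139
= 178.6904

178.6904


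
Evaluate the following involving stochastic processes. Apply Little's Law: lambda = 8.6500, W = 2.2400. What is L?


Little's Law: L = lambda * W
= 8.6500 * 2.2400
= 19.3760

19.3760


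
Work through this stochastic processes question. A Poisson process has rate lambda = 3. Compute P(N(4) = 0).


P(N(t)=k) = (lambda*t)^k * exp(-lambda*t) / k!
lambda*t = 12
= 12^0 * exp(-12) / 0!
= 1 * 6.1442e-06 / 1
= 6.1442e-06

6.1442e-06


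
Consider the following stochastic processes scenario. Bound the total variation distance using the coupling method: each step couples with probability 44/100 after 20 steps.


TV distance bound <= (1-delta)^n
= (1 - 0.4400)^20
= 0.5600^20
= 9.1994e-06

9.1994e-06


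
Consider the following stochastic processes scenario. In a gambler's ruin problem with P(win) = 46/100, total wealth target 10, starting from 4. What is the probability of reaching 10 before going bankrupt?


Gambler's ruin formula:
r = q/p = 0.5400/0.4600 = 1.1739
P(win) = (1 - r^i)/(1 - r^N)
= (1 - 1.1739^4)/(1 - 1.1739^10)
= 0.2265

0.2265


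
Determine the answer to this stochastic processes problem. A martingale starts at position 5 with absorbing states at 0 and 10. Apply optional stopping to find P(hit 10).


By optional stopping theorem: E(M at tau) = M(0) = 5
P(hit 10)*10 + P(hit 0)*0 = 5
P(hit 10) = (5 - 0)/(10 - 0) = 1/2 = 0.5000

0.5000


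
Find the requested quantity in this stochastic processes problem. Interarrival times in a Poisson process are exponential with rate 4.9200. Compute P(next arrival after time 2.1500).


P(X > t) = exp(-lambda * t)
= exp(-4.9200 * 2.1500)
= exp(-10.5780) = 2.5470e-05

2.5470e-05


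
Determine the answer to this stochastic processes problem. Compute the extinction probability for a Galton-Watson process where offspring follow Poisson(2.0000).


Since mu = 2.0000 > 1, extinction prob q < 1.
Solve s = exp(mu*(s-1)) iteratively.
q = 0.2032

0.2032


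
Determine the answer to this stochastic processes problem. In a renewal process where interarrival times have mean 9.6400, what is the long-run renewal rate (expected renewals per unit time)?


Long-run renewal rate = 1/E(X)
= 1/9.6400
= 0.1037

0.1037


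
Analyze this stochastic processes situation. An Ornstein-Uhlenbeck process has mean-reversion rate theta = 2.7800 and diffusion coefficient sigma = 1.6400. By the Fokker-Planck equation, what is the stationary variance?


Stationary variance = sigma^2 / (2*theta)
= 1.6400^2 / (2*2.7800)
= 2.6896 / 5.5600
= 0.4837

0.4837


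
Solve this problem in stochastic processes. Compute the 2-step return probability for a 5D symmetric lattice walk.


P(return in 2 steps) = P(reverse first step) = 1/(2d)
= 1/10
= 0.1000

0.1000


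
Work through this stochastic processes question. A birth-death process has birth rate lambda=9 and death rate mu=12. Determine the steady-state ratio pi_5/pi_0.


For birth-death process, pi_n/pi_0 = (lambda/mu)^n
= (9/12)^5
= 0.2373

0.2373


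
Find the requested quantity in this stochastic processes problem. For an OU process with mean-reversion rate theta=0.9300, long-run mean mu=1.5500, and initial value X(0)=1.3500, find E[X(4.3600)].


E[X(t)] = mu + (X(0) - mu)*exp(-theta*t)
= 1.5500 + (1.3500 - 1.5500)*exp(-0.9300*4.3600)
= 1.5500 + -0.2000 * 0.0173
= 1.5465

1.5465


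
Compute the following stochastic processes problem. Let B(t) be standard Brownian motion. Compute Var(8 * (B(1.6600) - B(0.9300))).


Var(alpha*(B(t)-B(s))) = alpha^2 * (t-s)
= 8^2 * (1.6600 - 0.9300)
= 64 * 0.7300
= 46.7200

46.7200


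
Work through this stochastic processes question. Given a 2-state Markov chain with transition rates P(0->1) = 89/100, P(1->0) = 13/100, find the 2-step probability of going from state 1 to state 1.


Computing P^2 by matrix multiplication.
P = [[0.1100, 0.8900], [0.1300, 0.8700]]
After raising P to the power 2:
P^2(1,1) = 0.8726

0.8726


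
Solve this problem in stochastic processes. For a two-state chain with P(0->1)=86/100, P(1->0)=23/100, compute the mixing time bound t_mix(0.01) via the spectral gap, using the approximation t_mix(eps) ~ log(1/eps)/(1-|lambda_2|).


lambda_2 = |1 - p01 - p10| = |1 - 0.8600 - 0.2300| = 0.0900
t_mix ~ log(1/eps)/(1 - |lambda_2|)
= log(100)/(1 - 0.0900) = 4.6052/0.9100
= 5.0606

5.0606


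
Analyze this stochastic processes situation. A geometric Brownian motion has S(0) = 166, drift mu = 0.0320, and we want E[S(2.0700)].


E[S(t)] = S(0) * exp(mu * t)
= 166 * exp(0.0320 * 2.0700)
= 166 * 1.0685
= 177.3682

177.3682


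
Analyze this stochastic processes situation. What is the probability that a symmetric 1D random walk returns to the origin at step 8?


P(S(8) = 0) = C(8,4) / 4^4
= 70 / 256
= 0.2734

0.2734


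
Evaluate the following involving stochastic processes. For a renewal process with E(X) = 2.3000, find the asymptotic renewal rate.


Long-run renewal rate = 1/E(X)
= 1/2.3000
= 0.4348

0.4348


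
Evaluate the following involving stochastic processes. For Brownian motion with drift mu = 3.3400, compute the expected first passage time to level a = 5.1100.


Expected first passage time = a/mu
= 5.1100/3.3400
= 1.5299

1.5299


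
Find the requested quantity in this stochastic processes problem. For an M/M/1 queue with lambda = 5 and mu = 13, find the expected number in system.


rho = 5/13 = 0.3846
L = rho/(1-rho)
= 0.3846/0.6154
= 0.6250

0.6250


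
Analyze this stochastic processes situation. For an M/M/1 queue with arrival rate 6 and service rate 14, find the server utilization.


rho = lambda/mu
= 6/14
= 0.4286

0.4286


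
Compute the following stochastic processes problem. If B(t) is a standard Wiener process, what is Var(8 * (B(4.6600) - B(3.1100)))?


Var(alpha*(B(t)-B(s))) = alpha^2 * (t-s)
= 8^2 * (4.6600 - 3.1100)
= 64 * 1.5500
= 99.2000

99.2000


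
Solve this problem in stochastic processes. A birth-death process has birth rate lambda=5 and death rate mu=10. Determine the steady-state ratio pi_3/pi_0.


For birth-death process, pi_n/pi_0 = (lambda/mu)^n
= (5/10)^3
= 0.1250

0.1250


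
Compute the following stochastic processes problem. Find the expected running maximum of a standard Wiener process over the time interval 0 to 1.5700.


E(max B(s)) = sqrt(2t/pi)
= sqrt(2*1.5700/pi)
= sqrt(0.9995)
= 0.9997

0.9997


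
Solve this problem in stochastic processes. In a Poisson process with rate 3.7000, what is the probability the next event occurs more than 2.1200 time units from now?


P(X > t) = exp(-lambda * t)
= exp(-3.7000 * 2.1200)
= exp(-7.8440) = 3.9210e-04

3.9210e-04


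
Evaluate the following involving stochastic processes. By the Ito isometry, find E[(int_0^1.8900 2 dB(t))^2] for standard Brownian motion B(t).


By Ito isometry: E[(int f dB)^2] = int f^2 dt
= 2^2 * 1.8900
= 4 * 1.8900 = 7.5600

7.5600


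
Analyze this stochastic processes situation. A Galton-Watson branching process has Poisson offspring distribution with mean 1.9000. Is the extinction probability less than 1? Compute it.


Since mu = 1.9000 > 1, extinction prob q < 1.
Solve s = exp(mu*(s-1)) iteratively.
q = 0.2328

0.2328


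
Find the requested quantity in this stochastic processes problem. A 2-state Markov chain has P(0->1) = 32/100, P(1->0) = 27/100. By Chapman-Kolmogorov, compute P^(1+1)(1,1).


P^2 = P^1 * P^1
Computing via matrix multiplication of the transition matrix.
Entry (1,1) of P^2 = 0.6193

0.6193


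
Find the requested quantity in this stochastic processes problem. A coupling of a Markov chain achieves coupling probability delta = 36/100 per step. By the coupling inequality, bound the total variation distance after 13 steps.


TV distance bound <= (1-delta)^n
= (1 - 0.3600)^13
= 0.6400^13
= 0.0030

0.0030


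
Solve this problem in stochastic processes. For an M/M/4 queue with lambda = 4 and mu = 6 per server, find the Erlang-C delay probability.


a = lambda/mu = 0.6667
rho = a/c = 0.1667
Erlang-C formula applied:
C(c,a) = 0.0051

0.0051


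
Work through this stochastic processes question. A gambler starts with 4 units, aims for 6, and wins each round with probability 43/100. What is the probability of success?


Gambler's ruin formula:
r = q/p = 0.5700/0.4300 = 1.3256
P(win) = (1 - r^i)/(1 - r^N)
= (1 - 1.3256^4)/(1 - 1.3256^6)
= 0.4717

0.4717


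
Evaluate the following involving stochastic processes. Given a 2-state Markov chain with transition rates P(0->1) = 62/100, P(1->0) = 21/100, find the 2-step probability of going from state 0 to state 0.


Computing P^2 by matrix multiplication.
P = [[0.3800, 0.6200], [0.2100, 0.7900]]
After raising P to the power 2:
P^2(0,0) = 0.2746

0.2746


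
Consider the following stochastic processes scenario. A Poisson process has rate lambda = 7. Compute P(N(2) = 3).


P(N(t)=k) = (lambda*t)^k * exp(-lambda*t) / k!
lambda*t = 14
= 14^3 * exp(-14) / 3!
= 2744 * 8.3153e-07 / 6
= 3.8029e-04

3.8029e-04


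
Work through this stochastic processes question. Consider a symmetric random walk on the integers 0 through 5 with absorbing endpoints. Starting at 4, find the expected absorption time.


For symmetric RW on 0,...,N with absorbing barriers, E(i) = i*(N-i)
E(4) = 4 * 1 = 4

4


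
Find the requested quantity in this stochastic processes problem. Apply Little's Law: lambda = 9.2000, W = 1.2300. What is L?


Little's Law: L = lambda * W
= 9.2000 * 1.2300
= 11.3160

11.3160


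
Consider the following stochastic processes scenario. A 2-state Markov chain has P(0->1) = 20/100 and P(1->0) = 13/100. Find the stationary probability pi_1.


Stationary distribution: pi_0 = p10/(p01+p10), pi_1 = p01/(p01+p10)
p01 = 0.2000, p10 = 0.1300
pi_1 = 0.6061

0.6061


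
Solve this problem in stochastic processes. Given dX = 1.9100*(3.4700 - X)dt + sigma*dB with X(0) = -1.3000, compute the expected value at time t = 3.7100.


E[X(t)] = mu + (X(0) - mu)*exp(-theta*t)
= 3.4700 + (-1.3000 - 3.4700)*exp(-1.9100*3.7100)
= 3.4700 + -4.7700 * 8.3665e-04
= 3.4660

3.4660


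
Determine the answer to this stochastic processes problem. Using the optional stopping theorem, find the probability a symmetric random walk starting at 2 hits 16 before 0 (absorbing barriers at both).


By optional stopping theorem: E(M at tau) = M(0) = 2
P(hit 16)*16 + P(hit 0)*0 = 2
P(hit 16) = (2 - 0)/(16 - 0) = 1/8 = 0.1250

0.1250


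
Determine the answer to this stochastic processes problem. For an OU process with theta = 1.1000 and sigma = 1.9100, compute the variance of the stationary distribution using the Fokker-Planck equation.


Stationary variance = sigma^2 / (2*theta)
= 1.9100^2 / (2*1.1000)
= 3.6481 / 2.2000
= 1.6582

1.6582


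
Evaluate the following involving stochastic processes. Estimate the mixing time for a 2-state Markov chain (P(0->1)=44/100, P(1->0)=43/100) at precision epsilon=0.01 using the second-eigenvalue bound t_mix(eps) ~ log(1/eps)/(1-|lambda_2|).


lambda_2 = |1 - p01 - p10| = |1 - 0.4400 - 0.4300| = 0.1300
t_mix ~ log(1/eps)/(1 - |lambda_2|)
= log(100)/(1 - 0.1300) = 4.6052/0.8700
= 5.2933

5.2933


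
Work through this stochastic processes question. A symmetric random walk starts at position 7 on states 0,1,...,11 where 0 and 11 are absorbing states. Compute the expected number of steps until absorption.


For symmetric RW on 0,...,N with absorbing barriers, E(i) = i*(N-i)
E(7) = 7 * 4 = 28

28


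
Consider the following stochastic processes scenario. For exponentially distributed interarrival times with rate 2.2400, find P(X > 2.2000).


P(X > t) = exp(-lambda * t)
= exp(-2.2400 * 2.2000)
= exp(-4.9280) = 0.0072

0.0072


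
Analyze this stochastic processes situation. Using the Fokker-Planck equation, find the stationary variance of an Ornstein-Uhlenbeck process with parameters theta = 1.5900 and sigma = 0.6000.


Stationary variance = sigma^2 / (2*theta)
= 0.6000^2 / (2*1.5900)
= 0.3600 / 3.1800
= 0.1132

0.1132


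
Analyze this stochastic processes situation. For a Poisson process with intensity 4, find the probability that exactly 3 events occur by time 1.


P(N(t)=k) = (lambda*t)^k * exp(-lambda*t) / k!
lambda*t = 4
= 4^3 * exp(-4) / 3!
= 64 * 0.0183 / 6
= 0.1954

0.1954


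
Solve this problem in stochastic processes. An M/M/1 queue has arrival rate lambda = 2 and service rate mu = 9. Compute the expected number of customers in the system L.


rho = 2/9 = 0.2222
L = rho/(1-rho)
= 0.2222/0.7778
= 0.2857

0.2857


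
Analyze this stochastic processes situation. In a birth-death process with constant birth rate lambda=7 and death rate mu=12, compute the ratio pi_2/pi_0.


For birth-death process, pi_n/pi_0 = (lambda/mu)^n
= (7/12)^2
= 0.3403

0.3403


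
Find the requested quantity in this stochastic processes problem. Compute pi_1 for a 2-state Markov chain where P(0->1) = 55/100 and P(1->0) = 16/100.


Stationary distribution: pi_0 = p10/(p01+p10), pi_1 = p01/(p01+p10)
p01 = 0.5500, p10 = 0.1600
pi_1 = 0.7746

0.7746


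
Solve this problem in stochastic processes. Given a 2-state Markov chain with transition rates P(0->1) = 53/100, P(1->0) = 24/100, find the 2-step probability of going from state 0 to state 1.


Computing P^2 by matrix multiplication.
P = [[0.4700, 0.5300], [0.2400, 0.7600]]
After raising P to the power 2:
P^2(0,1) = 0.6519

0.6519


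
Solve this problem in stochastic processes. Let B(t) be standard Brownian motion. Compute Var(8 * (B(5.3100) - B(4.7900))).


Var(alpha*(B(t)-B(s))) = alpha^2 * (t-s)
= 8^2 * (5.3100 - 4.7900)
= 64 * 0.5200
= 33.2800

33.2800


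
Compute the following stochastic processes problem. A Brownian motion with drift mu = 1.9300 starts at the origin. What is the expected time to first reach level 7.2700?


Expected first passage time = a/mu
= 7.2700/1.9300
= 3.7668

3.7668


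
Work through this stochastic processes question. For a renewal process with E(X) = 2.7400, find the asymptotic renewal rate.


Long-run renewal rate = 1/E(X)
= 1/2.7400
= 0.3650

0.3650


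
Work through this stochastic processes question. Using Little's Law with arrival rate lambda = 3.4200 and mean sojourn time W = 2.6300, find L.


Little's Law: L = lambda * W
= 3.4200 * 2.6300
= 8.9946

8.9946


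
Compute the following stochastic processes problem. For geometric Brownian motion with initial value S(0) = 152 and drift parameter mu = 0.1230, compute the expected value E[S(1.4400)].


E[S(t)] = S(0) * exp(mu * t)
= 152 * exp(0.1230 * 1.4400)
= 152 * 1.1938
= 181.4537

181.4537


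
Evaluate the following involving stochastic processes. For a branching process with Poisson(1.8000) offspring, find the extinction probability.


Since mu = 1.8000 > 1, extinction prob q < 1.
Solve s = exp(mu*(s-1)) iteratively.
q = 0.2676

0.2676


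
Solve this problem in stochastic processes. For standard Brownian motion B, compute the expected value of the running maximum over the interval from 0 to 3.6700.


E(max B(s)) = sqrt(2t/pi)
= sqrt(2*3.6700/pi)
= sqrt(2.3364)
= 1.5285

1.5285


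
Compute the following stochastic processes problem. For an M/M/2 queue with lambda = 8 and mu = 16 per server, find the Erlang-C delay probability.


a = lambda/mu = 0.5000
rho = a/c = 0.2500
Erlang-C formula applied:
C(c,a) = 0.1000

0.1000


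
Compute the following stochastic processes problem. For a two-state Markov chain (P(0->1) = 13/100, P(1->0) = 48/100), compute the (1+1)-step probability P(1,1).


P^2 = P^1 * P^1
Computing via matrix multiplication of the transition matrix.
Entry (1,1) of P^2 = 0.3328

0.3328


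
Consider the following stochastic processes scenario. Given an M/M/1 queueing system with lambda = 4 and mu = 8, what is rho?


rho = lambda/mu
= 4/8
= 0.5000

0.5000


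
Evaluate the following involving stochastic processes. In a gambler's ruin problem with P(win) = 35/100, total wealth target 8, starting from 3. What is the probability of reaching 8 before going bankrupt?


Gambler's ruin formula:
r = q/p = 0.6500/0.3500 = 1.8571
P(win) = (1 - r^i)/(1 - r^N)
= (1 - 1.8571^3)/(1 - 1.8571^8)
= 0.0385

0.0385


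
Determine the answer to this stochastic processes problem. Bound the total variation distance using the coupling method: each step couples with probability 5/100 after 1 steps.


TV distance bound <= (1-delta)^n
= (1 - 0.0500)^1
= 0.9500^1
= 0.9500

0.9500


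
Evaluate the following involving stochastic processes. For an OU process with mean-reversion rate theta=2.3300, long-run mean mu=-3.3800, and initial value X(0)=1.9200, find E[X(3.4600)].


E[X(t)] = mu + (X(0) - mu)*exp(-theta*t)
= -3.3800 + (1.9200 - -3.3800)*exp(-2.3300*3.4600)
= -3.3800 + 5.3000 * 3.1536e-04
= -3.3783

-3.3783


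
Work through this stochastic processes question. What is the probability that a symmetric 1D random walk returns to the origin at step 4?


P(S(4) = 0) = C(4,2) / 4^2
= 6 / 16
= 0.3750

0.3750


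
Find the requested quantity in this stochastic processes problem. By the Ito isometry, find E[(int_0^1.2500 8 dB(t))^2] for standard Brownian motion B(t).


By Ito isometry: E[(int f dB)^2] = int f^2 dt
= 8^2 * 1.2500
= 64 * 1.2500 = 80.0000

80.0000


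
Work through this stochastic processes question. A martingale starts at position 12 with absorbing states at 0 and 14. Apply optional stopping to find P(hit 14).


By optional stopping theorem: E(M at tau) = M(0) = 12
P(hit 14)*14 + P(hit 0)*0 = 12
P(hit 14) = (12 - 0)/(14 - 0) = 6/7 = 0.8571

0.8571


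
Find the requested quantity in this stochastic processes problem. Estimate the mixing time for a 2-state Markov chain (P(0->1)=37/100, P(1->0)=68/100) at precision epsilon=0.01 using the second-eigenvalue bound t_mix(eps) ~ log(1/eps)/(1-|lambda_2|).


lambda_2 = |1 - p01 - p10| = |1 - 0.3700 - 0.6800| = 0.0500
t_mix ~ log(1/eps)/(1 - |lambda_2|)
= log(100)/(1 - 0.0500) = 4.6052/0.9500
= 4.8475

4.8475


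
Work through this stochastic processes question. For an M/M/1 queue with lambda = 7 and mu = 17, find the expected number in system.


rho = 7/17 = 0.4118
L = rho/(1-rho)
= 0.4118/0.5882
= 0.7000

0.7000


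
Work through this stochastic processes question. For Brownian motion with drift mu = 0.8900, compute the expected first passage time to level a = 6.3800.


Expected first passage time = a/mu
= 6.3800/0.8900
= 7.1685

7.1685


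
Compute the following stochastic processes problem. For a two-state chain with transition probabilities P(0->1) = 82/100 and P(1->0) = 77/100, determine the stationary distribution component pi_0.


Stationary distribution: pi_0 = p10/(p01+p10), pi_1 = p01/(p01+p10)
p01 = 0.8200, p10 = 0.7700
pi_0 = 0.4843

0.4843


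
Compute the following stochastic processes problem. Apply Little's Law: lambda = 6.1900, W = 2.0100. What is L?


Little's Law: L = lambda * W
= 6.1900 * 2.0100
= 12.4419

12.4419


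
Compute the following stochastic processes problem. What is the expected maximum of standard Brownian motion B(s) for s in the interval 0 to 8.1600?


E(max B(s)) = sqrt(2t/pi)
= sqrt(2*8.1600/pi)
= sqrt(5.1948)
= 2.2792

2.2792


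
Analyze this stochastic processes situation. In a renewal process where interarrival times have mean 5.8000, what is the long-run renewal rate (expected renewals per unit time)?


Long-run renewal rate = 1/E(X)
= 1/5.8000
= 0.1724

0.1724


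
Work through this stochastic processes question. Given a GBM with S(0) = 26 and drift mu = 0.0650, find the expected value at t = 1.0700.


E[S(t)] = S(0) * exp(mu * t)
= 26 * exp(0.0650 * 1.0700)
= 26 * 1.0720
= 27.8727

27.8727


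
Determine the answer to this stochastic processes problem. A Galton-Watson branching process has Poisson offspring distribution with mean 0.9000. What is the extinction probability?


Since mu = 0.9000 <= 1, extinction probability = 1.

1.0000


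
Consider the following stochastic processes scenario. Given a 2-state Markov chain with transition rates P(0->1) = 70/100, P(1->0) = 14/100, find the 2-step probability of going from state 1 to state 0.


Computing P^2 by matrix multiplication.
P = [[0.3000, 0.7000], [0.1400, 0.8600]]
After raising P to the power 2:
P^2(1,0) = 0.1624

0.1624


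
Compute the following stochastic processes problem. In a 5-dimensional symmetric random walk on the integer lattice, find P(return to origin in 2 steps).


P(return in 2 steps) = P(reverse first step) = 1/(2d)
= 1/10
= 0.1000

0.1000


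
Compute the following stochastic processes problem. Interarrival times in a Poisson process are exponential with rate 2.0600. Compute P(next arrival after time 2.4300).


P(X > t) = exp(-lambda * t)
= exp(-2.0600 * 2.4300)
= exp(-5.0058) = 0.0067

0.0067


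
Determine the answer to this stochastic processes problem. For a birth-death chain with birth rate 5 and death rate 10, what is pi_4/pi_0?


For birth-death process, pi_n/pi_0 = (lambda/mu)^n
= (5/10)^4
= 0.0625

0.0625


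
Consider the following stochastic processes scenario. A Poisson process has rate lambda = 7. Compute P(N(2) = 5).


P(N(t)=k) = (lambda*t)^k * exp(-lambda*t) / k!
lambda*t = 14
= 14^5 * exp(-14) / 5!
= 537824 * 8.3153e-07 / 120
= 0.0037

0.0037


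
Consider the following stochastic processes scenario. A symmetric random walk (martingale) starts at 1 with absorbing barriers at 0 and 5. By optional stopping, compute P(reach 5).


By optional stopping theorem: E(M at tau) = M(0) = 1
P(hit 5)*5 + P(hit 0)*0 = 1
P(hit 5) = (1 - 0)/(5 - 0) = 1/5 = 0.2000

0.2000


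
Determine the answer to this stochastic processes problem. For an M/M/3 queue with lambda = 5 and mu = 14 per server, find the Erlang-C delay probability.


a = lambda/mu = 0.3571
rho = a/c = 0.1190
Erlang-C formula applied:
C(c,a) = 0.0060

0.0060


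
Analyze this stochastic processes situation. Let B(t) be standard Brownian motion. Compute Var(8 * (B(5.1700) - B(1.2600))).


Var(alpha*(B(t)-B(s))) = alpha^2 * (t-s)
= 8^2 * (5.1700 - 1.2600)
= 64 * 3.9100
= 250.2400

250.2400


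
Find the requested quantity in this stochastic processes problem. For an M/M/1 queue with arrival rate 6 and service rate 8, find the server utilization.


rho = lambda/mu
= 6/8
= 0.7500

0.7500


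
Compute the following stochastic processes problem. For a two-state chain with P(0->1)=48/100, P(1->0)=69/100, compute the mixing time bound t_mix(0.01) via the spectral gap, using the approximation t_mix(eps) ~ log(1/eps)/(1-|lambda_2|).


lambda_2 = |1 - p01 - p10| = |1 - 0.4800 - 0.6900| = 0.1700
t_mix ~ log(1/eps)/(1 - |lambda_2|)
= log(100)/(1 - 0.1700) = 4.6052/0.8300
= 5.5484

5.5484


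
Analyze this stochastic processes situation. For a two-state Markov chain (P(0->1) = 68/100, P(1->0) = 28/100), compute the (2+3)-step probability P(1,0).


P^5 = P^2 * P^3
Computing via matrix multiplication of the transition matrix.
Entry (1,0) of P^5 = 0.2917

0.2917


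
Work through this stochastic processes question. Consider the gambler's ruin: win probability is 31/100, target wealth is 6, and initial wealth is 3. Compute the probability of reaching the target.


Gambler's ruin formula:
r = q/p = 0.6900/0.3100 = 2.2258
P(win) = (1 - r^i)/(1 - r^N)
= (1 - 2.2258^3)/(1 - 2.2258^6)
= 0.0831

0.0831


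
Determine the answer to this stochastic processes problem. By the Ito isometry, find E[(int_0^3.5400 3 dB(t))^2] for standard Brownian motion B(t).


By Ito isometry: E[(int f dB)^2] = int f^2 dt
= 3^2 * 3.5400
= 9 * 3.5400 = 31.8600

31.8600


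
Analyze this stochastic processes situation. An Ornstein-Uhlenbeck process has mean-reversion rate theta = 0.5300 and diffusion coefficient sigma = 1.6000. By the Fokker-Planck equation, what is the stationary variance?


Stationary variance = sigma^2 / (2*theta)
= 1.6000^2 / (2*0.5300)
= 2.5600 / 1.0600
= 2.4151

2.4151


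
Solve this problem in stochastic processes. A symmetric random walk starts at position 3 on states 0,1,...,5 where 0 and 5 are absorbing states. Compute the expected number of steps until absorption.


For symmetric RW on 0,...,N with absorbing barriers, E(i) = i*(N-i)
E(3) = 3 * 2 = 6

6


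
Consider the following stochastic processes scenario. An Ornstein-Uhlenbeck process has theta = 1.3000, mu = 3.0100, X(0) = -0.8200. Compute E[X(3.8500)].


E[X(t)] = mu + (X(0) - mu)*exp(-theta*t)
= 3.0100 + (-0.8200 - 3.0100)*exp(-1.3000*3.8500)
= 3.0100 + -3.8300 * 0.0067
= 2.9843

2.9843


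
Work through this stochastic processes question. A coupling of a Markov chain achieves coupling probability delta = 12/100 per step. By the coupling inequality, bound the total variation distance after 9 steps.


TV distance bound <= (1-delta)^n
= (1 - 0.1200)^9
= 0.8800^9
= 0.3165

0.3165


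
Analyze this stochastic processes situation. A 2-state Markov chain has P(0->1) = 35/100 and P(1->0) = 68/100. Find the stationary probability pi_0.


Stationary distribution: pi_0 = p10/(p01+p10), pi_1 = p01/(p01+p10)
p01 = 0.3500, p10 = 0.6800
pi_0 = 0.6602

0.6602


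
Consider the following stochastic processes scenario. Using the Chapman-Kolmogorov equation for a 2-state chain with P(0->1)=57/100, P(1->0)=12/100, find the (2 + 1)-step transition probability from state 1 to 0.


P^3 = P^2 * P^1
Computing via matrix multiplication of the transition matrix.
Entry (1,0) of P^3 = 0.1687

0.1687


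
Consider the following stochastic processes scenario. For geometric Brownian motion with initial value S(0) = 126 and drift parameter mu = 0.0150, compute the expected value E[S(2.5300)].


E[S(t)] = S(0) * exp(mu * t)
= 126 * exp(0.0150 * 2.5300)
= 126 * 1.0387
= 130.8736

130.8736


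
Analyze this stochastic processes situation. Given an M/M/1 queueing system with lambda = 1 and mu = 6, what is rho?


rho = lambda/mu
= 1/6
= 0.1667

0.1667


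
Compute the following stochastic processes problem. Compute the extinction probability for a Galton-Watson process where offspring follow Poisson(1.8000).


Since mu = 1.8000 > 1, extinction prob q < 1.
Solve s = exp(mu*(s-1)) iteratively.
q = 0.2676

0.2676


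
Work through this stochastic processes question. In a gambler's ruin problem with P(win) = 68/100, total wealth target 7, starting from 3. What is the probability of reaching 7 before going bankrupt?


Gambler's ruin formula:
r = q/p = 0.3200/0.6800 = 0.4706
P(win) = (1 - r^i)/(1 - r^N)
= (1 - 0.4706^3)/(1 - 0.4706^7)
= 0.9004

0.9004
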